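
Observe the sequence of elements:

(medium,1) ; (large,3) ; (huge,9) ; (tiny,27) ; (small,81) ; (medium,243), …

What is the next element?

Size goes medium, large, huge, tiny, small, medium → large (repeats medium → large → huge → tiny → small).
Second slot goes 1, 3, 9, 27, 81, 243 → 729 (×3 each step).
Putting it together: (large,729).

(large,729)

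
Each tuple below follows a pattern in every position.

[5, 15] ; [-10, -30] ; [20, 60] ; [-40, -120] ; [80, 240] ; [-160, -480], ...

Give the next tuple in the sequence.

[320, 960]

First entry goes 5, -10, 20, -40, 80, -160 → 320 (×(-2) each step).
Second entry: always 3 × the first entry; 15, -30, 60, -120, 240, -480 → 960.
Putting it together: [320, 960].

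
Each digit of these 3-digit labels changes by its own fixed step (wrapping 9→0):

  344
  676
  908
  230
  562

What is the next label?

894

First digit goes 3, 6, 9, 2, 5 → 8 (+3 each step, mod 10).
Second digit: +3 each step, mod 10; 4, 7, 0, 3, 6 → 9.
Third digit — +2 each step, mod 10: 4, 6, 8, 0, 2 → 4.
Combining the parts gives 894.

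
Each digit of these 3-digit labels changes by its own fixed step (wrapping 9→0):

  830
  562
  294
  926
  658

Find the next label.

380

For the first digit, −3 each step, mod 10: 8, 5, 2, 9, 6 → 3.
Second digit goes 3, 6, 9, 2, 5 → 8 (+3 each step, mod 10).
Third digit: +2 each step, mod 10; 0, 2, 4, 6, 8 → 0.
So the next label is 380.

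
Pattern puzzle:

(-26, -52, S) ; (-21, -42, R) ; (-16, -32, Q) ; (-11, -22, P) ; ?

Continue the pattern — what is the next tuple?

First part: -26, -21, -16, -11 → -6 (+5 each step).
Second part: always 2 × the first part; -52, -42, -32, -22 → -12.
Letter — letters move back 1 place in the alphabet: S, R, Q, P → O.
So the next tuple is (-6, -12, O).

(-6, -12, O)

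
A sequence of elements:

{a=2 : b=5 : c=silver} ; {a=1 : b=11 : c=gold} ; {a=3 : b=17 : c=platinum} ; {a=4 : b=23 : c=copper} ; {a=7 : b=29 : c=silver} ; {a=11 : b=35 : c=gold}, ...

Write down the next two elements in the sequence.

A: 2, 1, 3, 4, 7, 11 → 18 → 29 (each term is the sum of the two before it).
For the b, +6 each step: 5, 11, 17, 23, 29, 35 → 41 → 47.
C: silver, gold, platinum, copper, silver, gold → platinum → copper (repeats silver → gold → platinum → copper).
Putting the parts together: {a=18 : b=41 : c=platinum} and then {a=29 : b=47 : c=copper}.

{a=18 : b=41 : c=platinum}, {a=29 : b=47 : c=copper}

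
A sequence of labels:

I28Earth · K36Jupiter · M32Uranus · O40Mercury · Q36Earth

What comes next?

S44Jupiter

Letter — letters move forward 2 places in the alphabet: I, K, M, O, Q → S.
For the second component, alternating steps +8, −4, +8, −4, …: 28, 36, 32, 40, 36 → 44.
Planet — repeats Earth → Jupiter → Uranus → Mercury: Earth, Jupiter, Uranus, Mercury, Earth → Jupiter.
Putting it together: S44Jupiter.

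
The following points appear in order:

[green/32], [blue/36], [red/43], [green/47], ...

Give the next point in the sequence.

[blue/54]

Colour: repeats green → blue → red; green, blue, red, green → blue.
Second coordinate goes 32, 36, 43, 47 → 54 (alternating steps +4, +7, +4, +7, …).
Combining the parts gives [blue/54].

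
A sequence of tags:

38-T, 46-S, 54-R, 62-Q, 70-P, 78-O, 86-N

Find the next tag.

94-M

First component: +8 each step, so 38, 46, 54, 62, 70, 78, 86 → 94.
Letter: T, S, R, Q, P, O, N → M (letters move back 1 place in the alphabet).
Combining the parts gives 94-M.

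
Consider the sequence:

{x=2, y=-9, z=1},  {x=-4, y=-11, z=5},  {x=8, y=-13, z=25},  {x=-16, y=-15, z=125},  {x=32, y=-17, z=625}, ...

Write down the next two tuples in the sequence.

X: 2, -4, 8, -16, 32 → -64 → 128 (×(-2) each step).
Y: −2 each step, so -9, -11, -13, -15, -17 → -19 → -21.
Z: 1, 5, 25, 125, 625 → 3125 → 15625 (×5 each step).
So the next two tuples are {x=-64, y=-19, z=3125} and {x=128, y=-21, z=15625}.

{x=-64, y=-19, z=3125}, {x=128, y=-21, z=15625}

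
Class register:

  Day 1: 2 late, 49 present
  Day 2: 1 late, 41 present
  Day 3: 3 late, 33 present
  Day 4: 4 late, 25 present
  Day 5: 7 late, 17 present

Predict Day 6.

For the late, each term is the sum of the two before it: 2, 1, 3, 4, 7 → 11.
Present goes 49, 41, 33, 25, 17 → 9 (−8 each step).
So the next record is 11 late, 9 present.

11 late, 9 present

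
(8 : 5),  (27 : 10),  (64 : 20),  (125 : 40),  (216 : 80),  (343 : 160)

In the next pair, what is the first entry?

512

For the first entry, perfect cubes: 2³, 3³, 4³, …: 8, 27, 64, 125, 216, 343 → 512.
Second entry — ×2 each step: 5, 10, 20, 40, 80, 160 → 320.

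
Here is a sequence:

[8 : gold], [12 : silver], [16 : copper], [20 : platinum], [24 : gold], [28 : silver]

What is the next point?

[32 : copper]

First slot: +4 each step; 8, 12, 16, 20, 24, 28 → 32.
Metal: repeats gold → silver → copper → platinum, so gold, silver, copper, platinum, gold, silver → copper.
Putting it together: [32 : copper].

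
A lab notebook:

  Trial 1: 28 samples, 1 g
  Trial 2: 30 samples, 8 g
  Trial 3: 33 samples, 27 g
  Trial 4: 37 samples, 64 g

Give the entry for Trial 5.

Samples: differences are 2, 3, 4, … (increasing by 1 each time); 28, 30, 33, 37 → 42.
G: 1, 8, 27, 64 → 125 (perfect cubes: 1³, 2³, 3³, …).
Combining the parts gives 42 samples, 125 g.

42 samples, 125 g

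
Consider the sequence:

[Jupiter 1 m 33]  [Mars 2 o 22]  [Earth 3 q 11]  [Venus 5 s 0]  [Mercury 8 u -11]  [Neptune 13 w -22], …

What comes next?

[Uranus 21 y -33]

For the planet, runs backward through the planets Mercury→Neptune: Jupiter, Mars, Earth, Venus, Mercury, Neptune → Uranus.
Second coordinate — each term is the sum of the two before it: 1, 2, 3, 5, 8, 13 → 21.
For the letter, letters move forward 2 places in the alphabet: m, o, q, s, u, w → y.
Fourth coordinate — −11 each step: 33, 22, 11, 0, -11, -22 → -33.
Putting it together: [Uranus 21 y -33].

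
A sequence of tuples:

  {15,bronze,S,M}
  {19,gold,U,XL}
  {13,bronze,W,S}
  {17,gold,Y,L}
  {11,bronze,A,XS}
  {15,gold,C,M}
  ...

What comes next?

{9,bronze,E,XL}

First coordinate — alternating steps +4, −6, +4, −6, …: 15, 19, 13, 17, 11, 15 → 9.
Rank — alternates bronze ↔ gold: bronze, gold, bronze, gold, bronze, gold → bronze.
Letter: S, U, W, Y, A, C → E (letters move forward 2 places in the alphabet, wrapping Z→A).
Size — repeats M → XL → S → L → XS: M, XL, S, L, XS, M → XL.
Combining the parts gives {9,bronze,E,XL}.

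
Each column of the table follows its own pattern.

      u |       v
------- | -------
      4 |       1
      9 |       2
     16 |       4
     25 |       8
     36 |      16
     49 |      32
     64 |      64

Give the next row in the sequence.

Column u: perfect squares: 2², 3², 4², …, so 4, 9, 16, 25, 36, 49, 64 → 81.
For the column v, ×2 each step: 1, 2, 4, 8, 16, 32, 64 → 128.
Combining the parts gives 81  128.

81  128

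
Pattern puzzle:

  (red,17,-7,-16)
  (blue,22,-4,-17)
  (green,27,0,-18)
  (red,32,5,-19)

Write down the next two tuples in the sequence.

(blue,37,11,-20), (green,42,18,-21)

Colour: repeats red → blue → green; red, blue, green, red → blue → green.
Second part: +5 each step, so 17, 22, 27, 32 → 37 → 42.
Third part: -7, -4, 0, 5 → 11 → 18 (differences are 3, 4, 5, … (increasing by 1 each time)).
Fourth part: −1 each step; -16, -17, -18, -19 → -20 → -21.
So the next two tuples are (blue,37,11,-20) and (green,42,18,-21).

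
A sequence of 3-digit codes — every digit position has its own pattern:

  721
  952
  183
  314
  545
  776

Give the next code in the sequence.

First digit: +2 each step, mod 10; 7, 9, 1, 3, 5, 7 → 9.
For the second digit, +3 each step, mod 10: 2, 5, 8, 1, 4, 7 → 0.
Third digit — +1 each step, mod 10: 1, 2, 3, 4, 5, 6 → 7.
Putting it together: 907.

907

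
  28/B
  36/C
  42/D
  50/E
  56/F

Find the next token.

64/G

First component: alternating steps +8, +6, +8, +6, …, so 28, 36, 42, 50, 56 → 64.
Letter: B, C, D, E, F → G (letters move forward 1 place in the alphabet).
Combining the parts gives 64/G.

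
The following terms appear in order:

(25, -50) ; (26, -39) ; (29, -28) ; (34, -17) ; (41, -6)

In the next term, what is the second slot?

Second slot: +11 each step; -50, -39, -28, -17, -6 → 5.

5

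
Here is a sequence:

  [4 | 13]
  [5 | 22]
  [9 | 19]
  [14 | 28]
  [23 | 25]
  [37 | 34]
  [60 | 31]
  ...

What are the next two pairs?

First part: each term is the sum of the two before it, so 4, 5, 9, 14, 23, 37, 60 → 97 → 157.
Second part goes 13, 22, 19, 28, 25, 34, 31 → 40 → 37 (alternating steps +9, −3, +9, −3, …).
Putting the parts together: [97 | 40] and then [157 | 37].

[97 | 40], [157 | 37]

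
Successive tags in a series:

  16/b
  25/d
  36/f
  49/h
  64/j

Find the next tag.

First component: 16, 25, 36, 49, 64 → 81 (perfect squares: 4², 5², 6², …).
Letter: letters move forward 2 places in the alphabet; b, d, f, h, j → l.
So the next tag is 81/l.

81/l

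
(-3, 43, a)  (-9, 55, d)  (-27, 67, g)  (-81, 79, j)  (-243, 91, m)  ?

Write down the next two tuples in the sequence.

First slot goes -3, -9, -27, -81, -243 → -729 → -2187 (×3 each step).
For the second slot, +12 each step: 43, 55, 67, 79, 91 → 103 → 115.
Letter: a, d, g, j, m → p → s (letters move forward 3 places in the alphabet).
So the next two tuples are (-729, 103, p) and (-2187, 115, s).

(-729, 103, p), (-2187, 115, s)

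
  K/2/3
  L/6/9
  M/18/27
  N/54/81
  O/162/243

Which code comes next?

P/486/729

Letter: K, L, M, N, O → P (letters move forward 1 place in the alphabet).
Second component goes 2, 6, 18, 54, 162 → 486 (×3 each step).
Third component: 3, 9, 27, 81, 243 → 729 (×3 each step).
Putting it together: P/486/729.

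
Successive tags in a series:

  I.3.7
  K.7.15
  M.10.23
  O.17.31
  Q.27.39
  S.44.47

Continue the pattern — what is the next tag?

U.71.55

For the letter, letters move forward 2 places in the alphabet: I, K, M, O, Q, S → U.
For the second component, each term is the sum of the two before it: 3, 7, 10, 17, 27, 44 → 71.
Third component goes 7, 15, 23, 31, 39, 47 → 55 (+8 each step).
Putting it together: U.71.55.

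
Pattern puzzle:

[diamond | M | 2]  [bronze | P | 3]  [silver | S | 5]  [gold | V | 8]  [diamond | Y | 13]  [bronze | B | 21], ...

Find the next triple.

For the rank, repeats diamond → bronze → silver → gold: diamond, bronze, silver, gold, diamond, bronze → silver.
Letter goes M, P, S, V, Y, B → E (letters move forward 3 places in the alphabet, wrapping Z→A).
Third entry: each term is the sum of the two before it, so 2, 3, 5, 8, 13, 21 → 34.
Putting it together: [silver | E | 34].

[silver | E | 34]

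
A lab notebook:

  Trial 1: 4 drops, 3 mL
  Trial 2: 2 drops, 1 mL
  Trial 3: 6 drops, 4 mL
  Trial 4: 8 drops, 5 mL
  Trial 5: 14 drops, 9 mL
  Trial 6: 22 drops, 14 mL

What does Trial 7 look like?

36 drops, 23 mL

Drops goes 4, 2, 6, 8, 14, 22 → 36 (each term is the sum of the two before it).
ML: 3, 1, 4, 5, 9, 14 → 23 (each term is the sum of the two before it).
Combining the parts gives 36 drops, 23 mL.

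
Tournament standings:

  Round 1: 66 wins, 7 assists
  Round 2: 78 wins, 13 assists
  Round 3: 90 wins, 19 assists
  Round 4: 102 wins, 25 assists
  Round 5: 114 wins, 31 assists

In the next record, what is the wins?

Wins goes 66, 78, 90, 102, 114 → 126 (+12 each step).
Assists — +6 each step: 7, 13, 19, 25, 31 → 37.

126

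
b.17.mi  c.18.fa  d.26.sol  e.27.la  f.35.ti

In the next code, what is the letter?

For the letter, letters move forward 1 place in the alphabet: b, c, d, e, f → g.

g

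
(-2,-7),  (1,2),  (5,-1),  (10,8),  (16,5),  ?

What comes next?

First part — differences are 3, 4, 5, … (increasing by 1 each time): -2, 1, 5, 10, 16 → 23.
Second part — alternating steps +9, −3, +9, −3, …: -7, 2, -1, 8, 5 → 14.
So the next term is (23,14).

(23,14)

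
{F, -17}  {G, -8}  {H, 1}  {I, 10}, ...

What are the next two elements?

Letter goes F, G, H, I → J → K (letters move forward 1 place in the alphabet).
Second slot: +9 each step, so -17, -8, 1, 10 → 19 → 28.
Putting the parts together: {J, 19} and then {K, 28}.

{J, 19}, {K, 28}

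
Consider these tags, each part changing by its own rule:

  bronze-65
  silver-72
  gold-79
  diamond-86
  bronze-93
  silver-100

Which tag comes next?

Rank: repeats bronze → silver → gold → diamond; bronze, silver, gold, diamond, bronze, silver → gold.
Second component: 65, 72, 79, 86, 93, 100 → 107 (+7 each step).
Combining the parts gives gold-107.

gold-107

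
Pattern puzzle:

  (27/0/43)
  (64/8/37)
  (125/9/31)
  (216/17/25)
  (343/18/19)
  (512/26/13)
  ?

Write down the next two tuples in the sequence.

For the first component, perfect cubes: 3³, 4³, 5³, …: 27, 64, 125, 216, 343, 512 → 729 → 1000.
Second component: alternating steps +8, +1, +8, +1, …, so 0, 8, 9, 17, 18, 26 → 27 → 35.
Third component goes 43, 37, 31, 25, 19, 13 → 7 → 1 (−6 each step).
Putting the parts together: (729/27/7) and then (1000/35/1).

(729/27/7), (1000/35/1)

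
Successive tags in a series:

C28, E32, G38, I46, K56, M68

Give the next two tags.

O82 then Q98

Letter — letters move forward 2 places in the alphabet: C, E, G, I, K, M → O → Q.
Second component: differences are 4, 6, 8, … (increasing by 2 each time), so 28, 32, 38, 46, 56, 68 → 82 → 98.
So the next two tags are O82 and Q98.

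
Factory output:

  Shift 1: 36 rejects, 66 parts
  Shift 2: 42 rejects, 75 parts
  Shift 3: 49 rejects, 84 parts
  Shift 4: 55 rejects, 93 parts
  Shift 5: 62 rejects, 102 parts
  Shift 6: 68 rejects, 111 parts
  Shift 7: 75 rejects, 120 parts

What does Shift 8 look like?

81 rejects, 129 parts

Rejects: alternating steps +6, +7, +6, +7, …, so 36, 42, 49, 55, 62, 68, 75 → 81.
Parts goes 66, 75, 84, 93, 102, 111, 120 → 129 (+9 each step).
Putting it together: 81 rejects, 129 parts.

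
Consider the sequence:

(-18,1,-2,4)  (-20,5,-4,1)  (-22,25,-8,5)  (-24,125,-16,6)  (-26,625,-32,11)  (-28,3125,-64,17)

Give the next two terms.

First slot: -18, -20, -22, -24, -26, -28 → -30 → -32 (−2 each step).
For the second slot, ×5 each step: 1, 5, 25, 125, 625, 3125 → 15625 → 78125.
For the third slot, ×2 each step: -2, -4, -8, -16, -32, -64 → -128 → -256.
Fourth slot: each term is the sum of the two before it, so 4, 1, 5, 6, 11, 17 → 28 → 45.
Putting the parts together: (-30,15625,-128,28) and then (-32,78125,-256,45).

(-30,15625,-128,28), (-32,78125,-256,45)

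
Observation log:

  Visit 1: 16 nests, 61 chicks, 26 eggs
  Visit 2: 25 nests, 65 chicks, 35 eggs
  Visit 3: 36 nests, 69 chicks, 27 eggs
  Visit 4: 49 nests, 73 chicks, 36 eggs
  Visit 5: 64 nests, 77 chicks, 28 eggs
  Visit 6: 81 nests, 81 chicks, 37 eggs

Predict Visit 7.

Nests: 16, 25, 36, 49, 64, 81 → 100 (perfect squares: 4², 5², 6², …).
Chicks — +4 each step: 61, 65, 69, 73, 77, 81 → 85.
Eggs: 26, 35, 27, 36, 28, 37 → 29 (alternating steps +9, −8, +9, −8, …).
So the next row is 100 nests, 85 chicks, 29 eggs.

100 nests, 85 chicks, 29 eggs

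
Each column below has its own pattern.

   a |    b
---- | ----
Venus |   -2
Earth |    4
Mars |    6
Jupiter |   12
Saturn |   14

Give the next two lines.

Uranus  20; Neptune  22

Column a: runs through the planets Mercury→Neptune; Venus, Earth, Mars, Jupiter, Saturn → Uranus → Neptune.
Column b: alternating steps +6, +2, +6, +2, …; -2, 4, 6, 12, 14 → 20 → 22.
So the next two lines are Uranus  20 and Neptune  22.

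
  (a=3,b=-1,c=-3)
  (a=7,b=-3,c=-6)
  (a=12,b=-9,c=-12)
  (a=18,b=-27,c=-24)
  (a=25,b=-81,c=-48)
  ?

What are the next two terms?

A — differences are 4, 5, 6, … (increasing by 1 each time): 3, 7, 12, 18, 25 → 33 → 42.
B: -1, -3, -9, -27, -81 → -243 → -729 (×3 each step).
For the c, ×2 each step: -3, -6, -12, -24, -48 → -96 → -192.
So the next two terms are (a=33,b=-243,c=-96) and (a=42,b=-729,c=-192).

(a=33,b=-243,c=-96), (a=42,b=-729,c=-192)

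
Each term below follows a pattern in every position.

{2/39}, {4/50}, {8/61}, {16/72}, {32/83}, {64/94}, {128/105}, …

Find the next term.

{256/116}

First part — ×2 each step: 2, 4, 8, 16, 32, 64, 128 → 256.
For the second part, +11 each step: 39, 50, 61, 72, 83, 94, 105 → 116.
So the next term is {256/116}.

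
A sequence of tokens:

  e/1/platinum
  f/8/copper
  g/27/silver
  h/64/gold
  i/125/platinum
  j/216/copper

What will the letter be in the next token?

k

Letter: letters move forward 1 place in the alphabet, so e, f, g, h, i, j → k.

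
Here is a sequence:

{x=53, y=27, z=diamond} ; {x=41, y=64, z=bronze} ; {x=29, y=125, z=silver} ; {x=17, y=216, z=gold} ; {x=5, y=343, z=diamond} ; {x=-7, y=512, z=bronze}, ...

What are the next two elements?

X: 53, 41, 29, 17, 5, -7 → -19 → -31 (−12 each step).
Y: 27, 64, 125, 216, 343, 512 → 729 → 1000 (perfect cubes: 3³, 4³, 5³, …).
For the z, repeats diamond → bronze → silver → gold: diamond, bronze, silver, gold, diamond, bronze → silver → gold.
Putting the parts together: {x=-19, y=729, z=silver} and then {x=-31, y=1000, z=gold}.

{x=-19, y=729, z=silver}, {x=-31, y=1000, z=gold}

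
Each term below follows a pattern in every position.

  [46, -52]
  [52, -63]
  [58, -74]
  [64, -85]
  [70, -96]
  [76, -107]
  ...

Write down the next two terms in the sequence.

First component: +6 each step; 46, 52, 58, 64, 70, 76 → 82 → 88.
Second component — −11 each step: -52, -63, -74, -85, -96, -107 → -118 → -129.
Putting the parts together: [82, -118] and then [88, -129].

[82, -118], [88, -129]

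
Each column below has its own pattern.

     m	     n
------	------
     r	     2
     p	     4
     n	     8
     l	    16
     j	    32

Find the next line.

h  64

Column m — letters move back 2 places in the alphabet: r, p, n, l, j → h.
Column n — ×2 each step: 2, 4, 8, 16, 32 → 64.
Combining the parts gives h  64.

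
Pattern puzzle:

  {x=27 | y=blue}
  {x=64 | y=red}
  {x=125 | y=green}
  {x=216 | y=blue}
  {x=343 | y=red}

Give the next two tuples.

{x=512 | y=green}, {x=729 | y=blue}

X — perfect cubes: 3³, 4³, 5³, …: 27, 64, 125, 216, 343 → 512 → 729.
Y: repeats blue → red → green, so blue, red, green, blue, red → green → blue.
Putting the parts together: {x=512 | y=green} and then {x=729 | y=blue}.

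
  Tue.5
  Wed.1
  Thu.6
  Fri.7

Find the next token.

Day: Tue, Wed, Thu, Fri → Sat (runs through the weekdays Mon→Sun).
Second component: 5, 1, 6, 7 → 13 (each term is the sum of the two before it).
Combining the parts gives Sat.13.

Sat.13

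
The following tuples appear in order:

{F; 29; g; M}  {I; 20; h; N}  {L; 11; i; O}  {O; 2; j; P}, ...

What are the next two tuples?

{R; -7; k; Q}, {U; -16; l; R}

First letter: letters move forward 3 places in the alphabet, so F, I, L, O → R → U.
Second coordinate: −9 each step; 29, 20, 11, 2 → -7 → -16.
Second letter — letters move forward 1 place in the alphabet: g, h, i, j → k → l.
Third letter goes M, N, O, P → Q → R (letters move forward 1 place in the alphabet).
So the next two tuples are {R; -7; k; Q} and {U; -16; l; R}.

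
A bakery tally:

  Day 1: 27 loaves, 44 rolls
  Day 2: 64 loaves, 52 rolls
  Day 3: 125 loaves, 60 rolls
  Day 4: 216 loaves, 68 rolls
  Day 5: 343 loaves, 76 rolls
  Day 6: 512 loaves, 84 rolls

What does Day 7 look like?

Loaves: perfect cubes: 3³, 4³, 5³, …; 27, 64, 125, 216, 343, 512 → 729.
For the rolls, +8 each step: 44, 52, 60, 68, 76, 84 → 92.
Putting it together: 729 loaves, 92 rolls.

729 loaves, 92 rolls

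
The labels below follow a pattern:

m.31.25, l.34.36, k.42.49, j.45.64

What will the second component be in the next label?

53

For the second component, alternating steps +3, +8, +3, +8, …: 31, 34, 42, 45 → 53.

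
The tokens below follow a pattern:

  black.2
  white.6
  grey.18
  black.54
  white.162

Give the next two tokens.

For the shade, repeats black → white → grey: black, white, grey, black, white → grey → black.
For the second component, ×3 each step: 2, 6, 18, 54, 162 → 486 → 1458.
Putting the parts together: grey.486 and then black.1458.

grey.486 then black.1458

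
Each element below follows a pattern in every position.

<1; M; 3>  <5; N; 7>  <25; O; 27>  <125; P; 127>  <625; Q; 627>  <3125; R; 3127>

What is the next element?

First slot: ×5 each step; 1, 5, 25, 125, 625, 3125 → 15625.
Letter goes M, N, O, P, Q, R → S (letters move forward 1 place in the alphabet).
Third slot: always 2 more than the first slot, so 3, 7, 27, 127, 627, 3127 → 15627.
Combining the parts gives <15625; S; 15627>.

<15625; S; 15627>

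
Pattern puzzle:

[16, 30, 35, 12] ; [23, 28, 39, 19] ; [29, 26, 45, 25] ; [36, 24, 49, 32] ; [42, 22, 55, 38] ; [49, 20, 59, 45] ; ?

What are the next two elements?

[55, 18, 65, 51], [62, 16, 69, 58]

For the first slot, alternating steps +7, +6, +7, +6, …: 16, 23, 29, 36, 42, 49 → 55 → 62.
Second slot — −2 each step: 30, 28, 26, 24, 22, 20 → 18 → 16.
Third slot — alternating steps +4, +6, +4, +6, …: 35, 39, 45, 49, 55, 59 → 65 → 69.
For the fourth slot, always 4 less than the first slot: 12, 19, 25, 32, 38, 45 → 51 → 58.
So the next two elements are [55, 18, 65, 51] and [62, 16, 69, 58].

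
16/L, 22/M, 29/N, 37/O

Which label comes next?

46/P

For the first component, differences are 6, 7, 8, … (increasing by 1 each time): 16, 22, 29, 37 → 46.
For the letter, letters move forward 1 place in the alphabet: L, M, N, O → P.
Combining the parts gives 46/P.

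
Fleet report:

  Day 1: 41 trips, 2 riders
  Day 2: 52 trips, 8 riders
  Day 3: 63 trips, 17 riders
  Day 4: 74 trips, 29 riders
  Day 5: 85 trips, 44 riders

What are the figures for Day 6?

Trips goes 41, 52, 63, 74, 85 → 96 (+11 each step).
For the riders, differences are 6, 9, 12, … (increasing by 3 each time): 2, 8, 17, 29, 44 → 62.
Combining the parts gives 96 trips, 62 riders.

96 trips, 62 riders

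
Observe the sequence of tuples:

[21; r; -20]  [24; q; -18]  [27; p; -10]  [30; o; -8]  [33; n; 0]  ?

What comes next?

First part — +3 each step: 21, 24, 27, 30, 33 → 36.
For the letter, letters move back 1 place in the alphabet: r, q, p, o, n → m.
For the third part, alternating steps +2, +8, +2, +8, …: -20, -18, -10, -8, 0 → 2.
Putting it together: [36; m; 2].

[36; m; 2]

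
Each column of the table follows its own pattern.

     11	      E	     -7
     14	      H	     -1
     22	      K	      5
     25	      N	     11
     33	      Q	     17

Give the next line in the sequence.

36  T  23

For the first component, alternating steps +3, +8, +3, +8, …: 11, 14, 22, 25, 33 → 36.
Letter: E, H, K, N, Q → T (letters move forward 3 places in the alphabet).
Third component: +6 each step; -7, -1, 5, 11, 17 → 23.
Putting it together: 36  T  23.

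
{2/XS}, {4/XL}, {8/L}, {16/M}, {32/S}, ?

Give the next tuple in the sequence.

{64/XS}

First component: ×2 each step; 2, 4, 8, 16, 32 → 64.
Size goes XS, XL, L, M, S → XS (runs backward through clothing sizes XS→XL).
Putting it together: {64/XS}.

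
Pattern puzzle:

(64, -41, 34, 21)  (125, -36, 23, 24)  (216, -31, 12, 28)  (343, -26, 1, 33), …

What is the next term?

(512, -21, -10, 39)

First value: perfect cubes: 4³, 5³, 6³, …, so 64, 125, 216, 343 → 512.
Second value goes -41, -36, -31, -26 → -21 (+5 each step).
For the third value, −11 each step: 34, 23, 12, 1 → -10.
Fourth value goes 21, 24, 28, 33 → 39 (differences are 3, 4, 5, … (increasing by 1 each time)).
Combining the parts gives (512, -21, -10, 39).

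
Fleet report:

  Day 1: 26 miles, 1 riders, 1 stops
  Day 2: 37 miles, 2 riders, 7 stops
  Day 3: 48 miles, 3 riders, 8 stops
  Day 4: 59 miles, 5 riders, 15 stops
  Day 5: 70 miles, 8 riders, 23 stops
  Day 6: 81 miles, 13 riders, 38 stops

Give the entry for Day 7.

Miles: +11 each step, so 26, 37, 48, 59, 70, 81 → 92.
Riders: each term is the sum of the two before it, so 1, 2, 3, 5, 8, 13 → 21.
Stops: 1, 7, 8, 15, 23, 38 → 61 (each term is the sum of the two before it).
So the next line is 92 miles, 21 riders, 61 stops.

92 miles, 21 riders, 61 stops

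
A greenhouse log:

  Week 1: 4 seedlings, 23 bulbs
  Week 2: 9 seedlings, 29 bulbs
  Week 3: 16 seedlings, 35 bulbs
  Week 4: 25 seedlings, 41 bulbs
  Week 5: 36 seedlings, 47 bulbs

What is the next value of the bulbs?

Bulbs goes 23, 29, 35, 41, 47 → 53 (+6 each step).

53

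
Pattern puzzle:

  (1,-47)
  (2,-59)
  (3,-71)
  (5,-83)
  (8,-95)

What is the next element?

(13,-107)

First component — each term is the sum of the two before it: 1, 2, 3, 5, 8 → 13.
Second component: −12 each step; -47, -59, -71, -83, -95 → -107.
So the next element is (13,-107).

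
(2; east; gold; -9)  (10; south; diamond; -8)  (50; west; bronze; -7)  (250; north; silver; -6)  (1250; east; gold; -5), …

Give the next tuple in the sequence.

First slot — ×5 each step: 2, 10, 50, 250, 1250 → 6250.
For the direction, repeats east → south → west → north: east, south, west, north, east → south.
For the rank, repeats gold → diamond → bronze → silver: gold, diamond, bronze, silver, gold → diamond.
For the fourth slot, +1 each step: -9, -8, -7, -6, -5 → -4.
Putting it together: (6250; south; diamond; -4).

(6250; south; diamond; -4)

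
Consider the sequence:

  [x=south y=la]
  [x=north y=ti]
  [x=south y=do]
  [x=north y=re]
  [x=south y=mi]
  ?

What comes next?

X — alternates south ↔ north: south, north, south, north, south → north.
Y: runs through the solfège scale do→ti; la, ti, do, re, mi → fa.
So the next element is [x=north y=fa].

[x=north y=fa]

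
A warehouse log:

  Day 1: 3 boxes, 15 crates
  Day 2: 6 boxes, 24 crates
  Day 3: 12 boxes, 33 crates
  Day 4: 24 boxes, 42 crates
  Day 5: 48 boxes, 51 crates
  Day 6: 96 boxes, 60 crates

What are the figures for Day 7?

Boxes: 3, 6, 12, 24, 48, 96 → 192 (×2 each step).
Crates: +9 each step, so 15, 24, 33, 42, 51, 60 → 69.
So the next row is 192 boxes, 69 crates.

192 boxes, 69 crates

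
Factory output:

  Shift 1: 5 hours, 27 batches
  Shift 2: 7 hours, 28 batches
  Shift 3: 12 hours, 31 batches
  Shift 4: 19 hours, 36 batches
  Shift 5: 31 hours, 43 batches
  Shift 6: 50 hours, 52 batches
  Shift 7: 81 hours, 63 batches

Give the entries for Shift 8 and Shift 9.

For the hours, each term is the sum of the two before it: 5, 7, 12, 19, 31, 50, 81 → 131 → 212.
Batches: 27, 28, 31, 36, 43, 52, 63 → 76 → 91 (differences are 1, 3, 5, … (increasing by 2 each time)).
Putting the parts together: 131 hours, 76 batches and then 212 hours, 91 batches.

131 hours, 76 batches; 212 hours, 91 batches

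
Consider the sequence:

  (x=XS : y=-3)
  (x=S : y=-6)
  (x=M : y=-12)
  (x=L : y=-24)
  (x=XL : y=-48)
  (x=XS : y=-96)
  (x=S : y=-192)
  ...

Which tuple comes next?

(x=M : y=-384)

X goes XS, S, M, L, XL, XS, S → M (repeats XS → S → M → L → XL).
Y: ×2 each step; -3, -6, -12, -24, -48, -96, -192 → -384.
Putting it together: (x=M : y=-384).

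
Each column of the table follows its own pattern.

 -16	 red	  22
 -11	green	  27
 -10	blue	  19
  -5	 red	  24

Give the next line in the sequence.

First component: alternating steps +5, +1, +5, +1, …; -16, -11, -10, -5 → -4.
Colour goes red, green, blue, red → green (repeats red → green → blue).
For the third component, alternating steps +5, −8, +5, −8, …: 22, 27, 19, 24 → 16.
So the next line is -4  green  16.

-4  green  16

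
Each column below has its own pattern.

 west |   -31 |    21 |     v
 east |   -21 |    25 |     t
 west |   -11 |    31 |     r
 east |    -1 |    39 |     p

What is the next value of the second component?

9

For the direction, alternates west ↔ east: west, east, west, east → west.
Second component: +10 each step, so -31, -21, -11, -1 → 9.
For the third component, differences are 4, 6, 8, … (increasing by 2 each time): 21, 25, 31, 39 → 49.
Letter — letters move back 2 places in the alphabet: v, t, r, p → n.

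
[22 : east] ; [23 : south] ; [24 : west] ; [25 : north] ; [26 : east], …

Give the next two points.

For the first slot, +1 each step: 22, 23, 24, 25, 26 → 27 → 28.
Direction: repeats east → south → west → north; east, south, west, north, east → south → west.
So the next two points are [27 : south] and [28 : west].

[27 : south], [28 : west]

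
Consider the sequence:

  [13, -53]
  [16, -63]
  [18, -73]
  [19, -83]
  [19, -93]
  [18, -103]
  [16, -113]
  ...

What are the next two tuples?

First value: differences are 3, 2, 1, … (decreasing by 1 each time), so 13, 16, 18, 19, 19, 18, 16 → 13 → 9.
Second value — −10 each step: -53, -63, -73, -83, -93, -103, -113 → -123 → -133.
Putting the parts together: [13, -123] and then [9, -133].

[13, -123], [9, -133]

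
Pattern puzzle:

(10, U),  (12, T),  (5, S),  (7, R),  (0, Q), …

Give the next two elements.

First part goes 10, 12, 5, 7, 0 → 2 → -5 (alternating steps +2, −7, +2, −7, …).
Letter goes U, T, S, R, Q → P → O (letters move back 1 place in the alphabet).
Putting the parts together: (2, P) and then (-5, O).

(2, P), (-5, O)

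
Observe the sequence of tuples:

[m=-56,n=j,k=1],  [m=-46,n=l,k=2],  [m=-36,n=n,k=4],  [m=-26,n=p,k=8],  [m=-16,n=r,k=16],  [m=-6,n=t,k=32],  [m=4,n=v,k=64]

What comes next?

[m=14,n=x,k=128]

M goes -56, -46, -36, -26, -16, -6, 4 → 14 (+10 each step).
N: letters move forward 2 places in the alphabet; j, l, n, p, r, t, v → x.
For the k, ×2 each step: 1, 2, 4, 8, 16, 32, 64 → 128.
Combining the parts gives [m=14,n=x,k=128].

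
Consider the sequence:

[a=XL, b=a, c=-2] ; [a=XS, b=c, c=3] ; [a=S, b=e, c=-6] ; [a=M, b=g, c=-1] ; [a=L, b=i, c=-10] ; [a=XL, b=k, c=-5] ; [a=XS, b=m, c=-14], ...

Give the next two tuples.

A: XL, XS, S, M, L, XL, XS → S → M (repeats XL → XS → S → M → L).
B — letters move forward 2 places in the alphabet: a, c, e, g, i, k, m → o → q.
C: alternating steps +5, −9, +5, −9, …, so -2, 3, -6, -1, -10, -5, -14 → -9 → -18.
Putting the parts together: [a=S, b=o, c=-9] and then [a=M, b=q, c=-18].

[a=S, b=o, c=-9], [a=M, b=q, c=-18]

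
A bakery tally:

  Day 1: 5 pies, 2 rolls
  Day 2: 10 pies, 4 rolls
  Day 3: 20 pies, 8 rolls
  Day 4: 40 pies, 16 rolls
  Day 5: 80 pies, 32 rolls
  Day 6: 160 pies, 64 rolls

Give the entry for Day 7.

For the pies, ×2 each step: 5, 10, 20, 40, 80, 160 → 320.
Rolls: ×2 each step; 2, 4, 8, 16, 32, 64 → 128.
Combining the parts gives 320 pies, 128 rolls.

320 pies, 128 rolls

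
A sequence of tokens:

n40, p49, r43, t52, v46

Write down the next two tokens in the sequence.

x55 then z49

Letter — letters move forward 2 places in the alphabet: n, p, r, t, v → x → z.
Second component: 40, 49, 43, 52, 46 → 55 → 49 (alternating steps +9, −6, +9, −6, …).
So the next two tokens are x55 and z49.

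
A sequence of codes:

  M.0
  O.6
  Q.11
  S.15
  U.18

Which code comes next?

Letter — letters move forward 2 places in the alphabet: M, O, Q, S, U → W.
Second component: differences are 6, 5, 4, … (decreasing by 1 each time), so 0, 6, 11, 15, 18 → 20.
Combining the parts gives W.20.

W.20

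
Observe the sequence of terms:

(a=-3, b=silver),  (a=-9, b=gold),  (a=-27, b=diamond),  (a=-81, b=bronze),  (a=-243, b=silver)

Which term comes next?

(a=-729, b=gold)

A: ×3 each step, so -3, -9, -27, -81, -243 → -729.
For the b, repeats silver → gold → diamond → bronze: silver, gold, diamond, bronze, silver → gold.
So the next term is (a=-729, b=gold).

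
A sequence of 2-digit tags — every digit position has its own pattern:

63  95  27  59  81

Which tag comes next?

First digit goes 6, 9, 2, 5, 8 → 1 (+3 each step, mod 10).
Second digit: +2 each step, mod 10; 3, 5, 7, 9, 1 → 3.
So the next tag is 13.

13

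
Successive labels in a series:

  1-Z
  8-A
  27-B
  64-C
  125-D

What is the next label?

First component: perfect cubes: 1³, 2³, 3³, …, so 1, 8, 27, 64, 125 → 216.
Letter: Z, A, B, C, D → E (letters move forward 1 place in the alphabet, wrapping Z→A).
Combining the parts gives 216-E.

216-E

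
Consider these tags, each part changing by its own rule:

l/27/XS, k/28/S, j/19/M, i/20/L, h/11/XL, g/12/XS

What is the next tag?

For the letter, letters move back 1 place in the alphabet: l, k, j, i, h, g → f.
For the second component, alternating steps +1, −9, +1, −9, …: 27, 28, 19, 20, 11, 12 → 3.
Size: repeats XS → S → M → L → XL, so XS, S, M, L, XL, XS → S.
Combining the parts gives f/3/S.

f/3/S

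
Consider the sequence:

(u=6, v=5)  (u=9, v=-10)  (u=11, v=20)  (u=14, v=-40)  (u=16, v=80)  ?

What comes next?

U — alternating steps +3, +2, +3, +2, …: 6, 9, 11, 14, 16 → 19.
V: ×(-2) each step; 5, -10, 20, -40, 80 → -160.
Combining the parts gives (u=19, v=-160).

(u=19, v=-160)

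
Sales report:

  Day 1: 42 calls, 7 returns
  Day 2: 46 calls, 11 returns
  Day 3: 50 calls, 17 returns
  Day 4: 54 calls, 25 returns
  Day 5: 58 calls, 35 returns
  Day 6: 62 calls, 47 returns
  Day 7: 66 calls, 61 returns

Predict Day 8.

Calls: +4 each step; 42, 46, 50, 54, 58, 62, 66 → 70.
Returns: 7, 11, 17, 25, 35, 47, 61 → 77 (differences are 4, 6, 8, … (increasing by 2 each time)).
Putting it together: 70 calls, 77 returns.

70 calls, 77 returns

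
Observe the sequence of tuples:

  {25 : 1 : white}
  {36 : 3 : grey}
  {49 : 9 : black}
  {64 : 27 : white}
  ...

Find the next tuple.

{81 : 81 : grey}

First part — perfect squares: 5², 6², 7², …: 25, 36, 49, 64 → 81.
Second part goes 1, 3, 9, 27 → 81 (×3 each step).
Shade: repeats white → grey → black, so white, grey, black, white → grey.
Combining the parts gives {81 : 81 : grey}.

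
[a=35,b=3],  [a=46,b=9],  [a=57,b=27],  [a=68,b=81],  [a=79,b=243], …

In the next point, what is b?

729

B: ×3 each step, so 3, 9, 27, 81, 243 → 729.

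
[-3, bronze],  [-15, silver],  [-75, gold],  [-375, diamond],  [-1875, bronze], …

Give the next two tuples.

[-9375, silver], [-46875, gold]

First coordinate: ×5 each step; -3, -15, -75, -375, -1875 → -9375 → -46875.
Rank: repeats bronze → silver → gold → diamond; bronze, silver, gold, diamond, bronze → silver → gold.
So the next two tuples are [-9375, silver] and [-46875, gold].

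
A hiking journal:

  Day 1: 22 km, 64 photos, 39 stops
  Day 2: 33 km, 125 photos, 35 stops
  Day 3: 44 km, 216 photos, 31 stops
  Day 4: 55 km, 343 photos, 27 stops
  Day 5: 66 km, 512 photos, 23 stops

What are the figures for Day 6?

Km: +11 each step, so 22, 33, 44, 55, 66 → 77.
Photos: perfect cubes: 4³, 5³, 6³, …; 64, 125, 216, 343, 512 → 729.
For the stops, −4 each step: 39, 35, 31, 27, 23 → 19.
So the next line is 77 km, 729 photos, 19 stops.

77 km, 729 photos, 19 stops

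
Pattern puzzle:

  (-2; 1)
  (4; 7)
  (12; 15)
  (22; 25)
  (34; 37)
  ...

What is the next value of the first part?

48

For the first part, differences are 6, 8, 10, … (increasing by 2 each time): -2, 4, 12, 22, 34 → 48.
Second part: always 3 more than the first part, so 1, 7, 15, 25, 37 → 51.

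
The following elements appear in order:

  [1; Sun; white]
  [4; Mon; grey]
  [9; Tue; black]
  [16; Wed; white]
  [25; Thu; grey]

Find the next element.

[36; Fri; black]

First component: 1, 4, 9, 16, 25 → 36 (perfect squares: 1², 2², 3², …).
Day: runs through the weekdays Mon→Sun, so Sun, Mon, Tue, Wed, Thu → Fri.
Shade: repeats white → grey → black; white, grey, black, white, grey → black.
So the next element is [36; Fri; black].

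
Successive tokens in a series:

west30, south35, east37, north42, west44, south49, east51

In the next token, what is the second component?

56

Second component goes 30, 35, 37, 42, 44, 49, 51 → 56 (alternating steps +5, +2, +5, +2, …).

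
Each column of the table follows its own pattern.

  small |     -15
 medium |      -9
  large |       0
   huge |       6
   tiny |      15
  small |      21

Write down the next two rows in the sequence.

Size — repeats small → medium → large → huge → tiny: small, medium, large, huge, tiny, small → medium → large.
Second component: alternating steps +6, +9, +6, +9, …; -15, -9, 0, 6, 15, 21 → 30 → 36.
Putting the parts together: medium  30 and then large  36.

medium  30; large  36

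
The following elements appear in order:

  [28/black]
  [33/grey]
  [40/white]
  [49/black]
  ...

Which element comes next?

[60/grey]

First slot — differences are 5, 7, 9, … (increasing by 2 each time): 28, 33, 40, 49 → 60.
For the shade, repeats black → grey → white: black, grey, white, black → grey.
So the next element is [60/grey].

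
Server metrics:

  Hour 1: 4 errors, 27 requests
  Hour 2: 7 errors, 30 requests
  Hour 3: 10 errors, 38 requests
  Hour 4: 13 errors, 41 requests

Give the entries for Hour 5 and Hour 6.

16 errors, 49 requests; 19 errors, 52 requests

Errors: 4, 7, 10, 13 → 16 → 19 (+3 each step).
Requests: alternating steps +3, +8, +3, +8, …; 27, 30, 38, 41 → 49 → 52.
So the next two rows are 16 errors, 49 requests and 19 errors, 52 requests.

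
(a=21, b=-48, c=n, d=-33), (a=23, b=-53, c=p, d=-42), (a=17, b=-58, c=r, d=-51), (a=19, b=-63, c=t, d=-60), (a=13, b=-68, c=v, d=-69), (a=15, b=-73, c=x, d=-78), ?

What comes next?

(a=9, b=-78, c=z, d=-87)

A: 21, 23, 17, 19, 13, 15 → 9 (alternating steps +2, −6, +2, −6, …).
B: −5 each step, so -48, -53, -58, -63, -68, -73 → -78.
C goes n, p, r, t, v, x → z (letters move forward 2 places in the alphabet).
D goes -33, -42, -51, -60, -69, -78 → -87 (−9 each step).
Combining the parts gives (a=9, b=-78, c=z, d=-87).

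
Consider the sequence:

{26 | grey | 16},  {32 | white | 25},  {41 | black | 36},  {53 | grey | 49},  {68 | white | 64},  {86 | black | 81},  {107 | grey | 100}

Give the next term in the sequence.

First entry: differences are 6, 9, 12, … (increasing by 3 each time); 26, 32, 41, 53, 68, 86, 107 → 131.
Shade — repeats grey → white → black: grey, white, black, grey, white, black, grey → white.
Third entry: 16, 25, 36, 49, 64, 81, 100 → 121 (perfect squares: 4², 5², 6², …).
Combining the parts gives {131 | white | 121}.

{131 | white | 121}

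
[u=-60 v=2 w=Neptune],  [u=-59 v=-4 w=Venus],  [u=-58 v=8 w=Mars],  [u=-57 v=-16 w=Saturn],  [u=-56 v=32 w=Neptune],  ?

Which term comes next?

U: -60, -59, -58, -57, -56 → -55 (+1 each step).
V: ×(-2) each step, so 2, -4, 8, -16, 32 → -64.
W goes Neptune, Venus, Mars, Saturn, Neptune → Venus (repeats Neptune → Venus → Mars → Saturn).
Combining the parts gives [u=-55 v=-64 w=Venus].

[u=-55 v=-64 w=Venus]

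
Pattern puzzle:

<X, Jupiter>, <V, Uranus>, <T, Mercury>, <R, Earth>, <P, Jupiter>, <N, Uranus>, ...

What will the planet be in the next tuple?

Mercury

Letter goes X, V, T, R, P, N → L (letters move back 2 places in the alphabet).
Planet: repeats Jupiter → Uranus → Mercury → Earth; Jupiter, Uranus, Mercury, Earth, Jupiter, Uranus → Mercury.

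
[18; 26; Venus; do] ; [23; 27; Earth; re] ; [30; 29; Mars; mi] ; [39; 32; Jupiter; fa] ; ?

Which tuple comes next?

[50; 36; Saturn; sol]

First value goes 18, 23, 30, 39 → 50 (differences are 5, 7, 9, … (increasing by 2 each time)).
Second value: differences are 1, 2, 3, … (increasing by 1 each time), so 26, 27, 29, 32 → 36.
Planet: runs through the planets Mercury→Neptune; Venus, Earth, Mars, Jupiter → Saturn.
Note: do, re, mi, fa → sol (runs through the solfège scale do→ti).
Combining the parts gives [50; 36; Saturn; sol].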